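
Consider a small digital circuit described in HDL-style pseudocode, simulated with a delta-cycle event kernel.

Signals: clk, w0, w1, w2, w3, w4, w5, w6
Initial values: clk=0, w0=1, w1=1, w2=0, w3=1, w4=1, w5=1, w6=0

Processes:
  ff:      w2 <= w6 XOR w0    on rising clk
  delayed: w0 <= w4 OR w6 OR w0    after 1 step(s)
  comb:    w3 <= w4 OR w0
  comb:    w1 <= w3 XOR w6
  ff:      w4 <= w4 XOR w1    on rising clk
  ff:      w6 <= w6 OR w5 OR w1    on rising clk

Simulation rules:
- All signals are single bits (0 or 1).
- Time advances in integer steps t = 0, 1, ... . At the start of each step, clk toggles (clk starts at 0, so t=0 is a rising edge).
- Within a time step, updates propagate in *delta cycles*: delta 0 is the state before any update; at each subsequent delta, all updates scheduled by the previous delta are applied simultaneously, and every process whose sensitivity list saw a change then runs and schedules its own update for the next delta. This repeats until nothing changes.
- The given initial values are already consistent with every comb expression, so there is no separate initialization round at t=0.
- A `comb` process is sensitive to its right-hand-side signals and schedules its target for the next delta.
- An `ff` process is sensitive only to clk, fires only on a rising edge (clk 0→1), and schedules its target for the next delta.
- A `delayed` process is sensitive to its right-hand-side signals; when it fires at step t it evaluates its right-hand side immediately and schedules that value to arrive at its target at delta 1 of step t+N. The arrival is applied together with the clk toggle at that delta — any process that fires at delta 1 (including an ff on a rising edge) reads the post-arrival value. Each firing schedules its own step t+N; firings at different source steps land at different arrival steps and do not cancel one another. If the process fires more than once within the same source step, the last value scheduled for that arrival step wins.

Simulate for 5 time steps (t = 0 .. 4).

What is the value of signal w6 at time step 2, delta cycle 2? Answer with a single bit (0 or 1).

t=0 Δ0: w5=1 w6=0 w2=0 w4=1 w0=1 w1=1 clk=0 w3=1
  Δ1: clk:0→1
  Δ2: w6:0→1, w2:0→1, w4:1→0
  Δ3: w1:1→0
  (3Δ to stable)
t=1 Δ0: w5=1 w6=1 w2=1 w4=0 w0=1 w1=0 clk=1 w3=1
  Δ1: clk:1→0
  (1Δ to stable)
t=2 Δ0: w5=1 w6=1 w2=1 w4=0 w0=1 w1=0 clk=0 w3=1
  Δ1: clk:0→1
  Δ2: w2:1→0
  (2Δ to stable)
t=3 Δ0: w5=1 w6=1 w2=0 w4=0 w0=1 w1=0 clk=1 w3=1
  Δ1: clk:1→0
  (1Δ to stable)
t=4 Δ0: w5=1 w6=1 w2=0 w4=0 w0=1 w1=0 clk=0 w3=1
  Δ1: clk:0→1
  (1Δ to stable)

1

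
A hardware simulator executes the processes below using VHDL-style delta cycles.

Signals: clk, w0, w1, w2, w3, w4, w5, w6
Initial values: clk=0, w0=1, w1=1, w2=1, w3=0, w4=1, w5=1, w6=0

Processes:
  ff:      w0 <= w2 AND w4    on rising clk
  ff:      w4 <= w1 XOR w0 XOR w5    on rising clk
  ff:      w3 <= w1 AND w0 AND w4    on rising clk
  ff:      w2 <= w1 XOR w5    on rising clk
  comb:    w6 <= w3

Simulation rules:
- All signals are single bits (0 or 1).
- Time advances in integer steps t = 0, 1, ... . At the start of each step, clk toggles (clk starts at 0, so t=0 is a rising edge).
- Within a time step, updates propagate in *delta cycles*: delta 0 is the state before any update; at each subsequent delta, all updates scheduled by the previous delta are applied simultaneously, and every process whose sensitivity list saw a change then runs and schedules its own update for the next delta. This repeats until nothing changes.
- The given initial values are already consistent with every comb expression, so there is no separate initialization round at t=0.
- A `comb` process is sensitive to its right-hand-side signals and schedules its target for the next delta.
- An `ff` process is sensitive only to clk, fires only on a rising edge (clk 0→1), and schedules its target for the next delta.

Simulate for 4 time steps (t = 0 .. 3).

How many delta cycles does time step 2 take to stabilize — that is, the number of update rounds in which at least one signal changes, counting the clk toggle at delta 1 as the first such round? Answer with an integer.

2

t=0 Δ0: clk=0 w0=1 w5=1 w2=1 w6=0 w4=1 w3=0 w1=1
  Δ1: clk:0→1
  Δ2: w2:1→0, w3:0→1
  Δ3: w6:0→1
  (3Δ to stable)
t=1 Δ0: clk=1 w0=1 w5=1 w2=0 w6=1 w4=1 w3=1 w1=1
  Δ1: clk:1→0
  (1Δ to stable)
t=2 Δ0: clk=0 w0=1 w5=1 w2=0 w6=1 w4=1 w3=1 w1=1
  Δ1: clk:0→1
  Δ2: w0:1→0
  (2Δ to stable)
t=3 Δ0: clk=1 w0=0 w5=1 w2=0 w6=1 w4=1 w3=1 w1=1
  Δ1: clk:1→0
  (1Δ to stable)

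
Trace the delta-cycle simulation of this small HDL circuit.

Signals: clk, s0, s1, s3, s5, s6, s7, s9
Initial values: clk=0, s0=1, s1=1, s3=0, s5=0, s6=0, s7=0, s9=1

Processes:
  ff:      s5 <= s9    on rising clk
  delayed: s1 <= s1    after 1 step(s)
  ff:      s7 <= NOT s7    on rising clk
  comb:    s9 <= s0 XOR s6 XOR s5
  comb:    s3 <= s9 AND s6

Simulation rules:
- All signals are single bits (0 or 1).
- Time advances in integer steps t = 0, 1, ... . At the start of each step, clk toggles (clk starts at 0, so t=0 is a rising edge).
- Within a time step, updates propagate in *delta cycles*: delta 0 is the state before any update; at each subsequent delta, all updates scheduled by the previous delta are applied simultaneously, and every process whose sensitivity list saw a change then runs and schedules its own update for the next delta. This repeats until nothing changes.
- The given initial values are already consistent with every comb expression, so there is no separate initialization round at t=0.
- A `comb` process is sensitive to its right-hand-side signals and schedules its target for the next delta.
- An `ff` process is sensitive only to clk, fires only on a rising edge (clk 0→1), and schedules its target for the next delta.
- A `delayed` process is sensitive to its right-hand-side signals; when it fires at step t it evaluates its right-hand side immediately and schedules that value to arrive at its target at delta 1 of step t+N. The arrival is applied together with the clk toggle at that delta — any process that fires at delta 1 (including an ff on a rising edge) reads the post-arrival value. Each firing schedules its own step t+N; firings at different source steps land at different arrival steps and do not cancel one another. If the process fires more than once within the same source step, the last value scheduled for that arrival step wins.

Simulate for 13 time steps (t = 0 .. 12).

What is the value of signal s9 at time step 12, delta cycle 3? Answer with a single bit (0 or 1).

t0.Δ0 s9=1 s1=1 s7=0 s6=0 s3=0 clk=0 s0=1 s5=0
t0.Δ1 s9=1 s1=1 s7=0 s6=0 s3=0 clk=1 s0=1 s5=0
t0.Δ2 s9=1 s1=1 s7=1 s6=0 s3=0 clk=1 s0=1 s5=1
t0.Δ3 s9=0 s1=1 s7=1 s6=0 s3=0 clk=1 s0=1 s5=1
t1.Δ0 s9=0 s1=1 s7=1 s6=0 s3=0 clk=1 s0=1 s5=1
t1.Δ1 s9=0 s1=1 s7=1 s6=0 s3=0 clk=0 s0=1 s5=1
t2.Δ0 s9=0 s1=1 s7=1 s6=0 s3=0 clk=0 s0=1 s5=1
t2.Δ1 s9=0 s1=1 s7=1 s6=0 s3=0 clk=1 s0=1 s5=1
t2.Δ2 s9=0 s1=1 s7=0 s6=0 s3=0 clk=1 s0=1 s5=0
t2.Δ3 s9=1 s1=1 s7=0 s6=0 s3=0 clk=1 s0=1 s5=0
t3.Δ0 s9=1 s1=1 s7=0 s6=0 s3=0 clk=1 s0=1 s5=0
t3.Δ1 s9=1 s1=1 s7=0 s6=0 s3=0 clk=0 s0=1 s5=0
t4.Δ0 s9=1 s1=1 s7=0 s6=0 s3=0 clk=0 s0=1 s5=0
t4.Δ1 s9=1 s1=1 s7=0 s6=0 s3=0 clk=1 s0=1 s5=0
t4.Δ2 s9=1 s1=1 s7=1 s6=0 s3=0 clk=1 s0=1 s5=1
t4.Δ3 s9=0 s1=1 s7=1 s6=0 s3=0 clk=1 s0=1 s5=1
t5.Δ0 s9=0 s1=1 s7=1 s6=0 s3=0 clk=1 s0=1 s5=1
t5.Δ1 s9=0 s1=1 s7=1 s6=0 s3=0 clk=0 s0=1 s5=1
t6.Δ0 s9=0 s1=1 s7=1 s6=0 s3=0 clk=0 s0=1 s5=1
t6.Δ1 s9=0 s1=1 s7=1 s6=0 s3=0 clk=1 s0=1 s5=1
t6.Δ2 s9=0 s1=1 s7=0 s6=0 s3=0 clk=1 s0=1 s5=0
t6.Δ3 s9=1 s1=1 s7=0 s6=0 s3=0 clk=1 s0=1 s5=0
t7.Δ0 s9=1 s1=1 s7=0 s6=0 s3=0 clk=1 s0=1 s5=0
t7.Δ1 s9=1 s1=1 s7=0 s6=0 s3=0 clk=0 s0=1 s5=0
t8.Δ0 s9=1 s1=1 s7=0 s6=0 s3=0 clk=0 s0=1 s5=0
t8.Δ1 s9=1 s1=1 s7=0 s6=0 s3=0 clk=1 s0=1 s5=0
t8.Δ2 s9=1 s1=1 s7=1 s6=0 s3=0 clk=1 s0=1 s5=1
t8.Δ3 s9=0 s1=1 s7=1 s6=0 s3=0 clk=1 s0=1 s5=1
t9.Δ0 s9=0 s1=1 s7=1 s6=0 s3=0 clk=1 s0=1 s5=1
t9.Δ1 s9=0 s1=1 s7=1 s6=0 s3=0 clk=0 s0=1 s5=1
t10.Δ0 s9=0 s1=1 s7=1 s6=0 s3=0 clk=0 s0=1 s5=1
t10.Δ1 s9=0 s1=1 s7=1 s6=0 s3=0 clk=1 s0=1 s5=1
t10.Δ2 s9=0 s1=1 s7=0 s6=0 s3=0 clk=1 s0=1 s5=0
t10.Δ3 s9=1 s1=1 s7=0 s6=0 s3=0 clk=1 s0=1 s5=0
t11.Δ0 s9=1 s1=1 s7=0 s6=0 s3=0 clk=1 s0=1 s5=0
t11.Δ1 s9=1 s1=1 s7=0 s6=0 s3=0 clk=0 s0=1 s5=0
t12.Δ0 s9=1 s1=1 s7=0 s6=0 s3=0 clk=0 s0=1 s5=0
t12.Δ1 s9=1 s1=1 s7=0 s6=0 s3=0 clk=1 s0=1 s5=0
t12.Δ2 s9=1 s1=1 s7=1 s6=0 s3=0 clk=1 s0=1 s5=1
t12.Δ3 s9=0 s1=1 s7=1 s6=0 s3=0 clk=1 s0=1 s5=1

0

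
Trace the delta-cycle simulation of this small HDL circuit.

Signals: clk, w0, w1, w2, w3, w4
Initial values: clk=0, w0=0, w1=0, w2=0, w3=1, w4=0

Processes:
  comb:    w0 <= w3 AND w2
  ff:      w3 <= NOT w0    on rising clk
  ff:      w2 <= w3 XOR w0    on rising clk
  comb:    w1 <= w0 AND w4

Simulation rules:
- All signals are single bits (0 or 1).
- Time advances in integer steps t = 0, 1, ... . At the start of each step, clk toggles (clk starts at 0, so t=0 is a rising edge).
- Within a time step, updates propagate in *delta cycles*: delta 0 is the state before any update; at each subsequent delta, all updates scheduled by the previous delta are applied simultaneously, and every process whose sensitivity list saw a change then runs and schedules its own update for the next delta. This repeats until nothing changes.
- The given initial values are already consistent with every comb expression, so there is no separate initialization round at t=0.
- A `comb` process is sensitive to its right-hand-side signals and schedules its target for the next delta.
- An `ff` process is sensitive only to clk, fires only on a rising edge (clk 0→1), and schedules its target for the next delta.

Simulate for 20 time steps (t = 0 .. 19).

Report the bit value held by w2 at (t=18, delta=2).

1

[bits: w2,w4,w0,w3,clk,w1]
t=0: Δ0=000100 Δ1=000110 Δ2=100110 Δ3=101110 | 3Δ
t=1: Δ0=101110 Δ1=101100 | 1Δ
t=2: Δ0=101100 Δ1=101110 Δ2=001010 Δ3=000010 | 3Δ
t=3: Δ0=000010 Δ1=000000 | 1Δ
t=4: Δ0=000000 Δ1=000010 Δ2=000110 | 2Δ
t=5: Δ0=000110 Δ1=000100 | 1Δ
t=6: Δ0=000100 Δ1=000110 Δ2=100110 Δ3=101110 | 3Δ
t=7: Δ0=101110 Δ1=101100 | 1Δ
t=8: Δ0=101100 Δ1=101110 Δ2=001010 Δ3=000010 | 3Δ
t=9: Δ0=000010 Δ1=000000 | 1Δ
t=10: Δ0=000000 Δ1=000010 Δ2=000110 | 2Δ
t=11: Δ0=000110 Δ1=000100 | 1Δ
t=12: Δ0=000100 Δ1=000110 Δ2=100110 Δ3=101110 | 3Δ
t=13: Δ0=101110 Δ1=101100 | 1Δ
t=14: Δ0=101100 Δ1=101110 Δ2=001010 Δ3=000010 | 3Δ
t=15: Δ0=000010 Δ1=000000 | 1Δ
t=16: Δ0=000000 Δ1=000010 Δ2=000110 | 2Δ
t=17: Δ0=000110 Δ1=000100 | 1Δ
t=18: Δ0=000100 Δ1=000110 Δ2=100110 Δ3=101110 | 3Δ
t=19: Δ0=101110 Δ1=101100 | 1Δ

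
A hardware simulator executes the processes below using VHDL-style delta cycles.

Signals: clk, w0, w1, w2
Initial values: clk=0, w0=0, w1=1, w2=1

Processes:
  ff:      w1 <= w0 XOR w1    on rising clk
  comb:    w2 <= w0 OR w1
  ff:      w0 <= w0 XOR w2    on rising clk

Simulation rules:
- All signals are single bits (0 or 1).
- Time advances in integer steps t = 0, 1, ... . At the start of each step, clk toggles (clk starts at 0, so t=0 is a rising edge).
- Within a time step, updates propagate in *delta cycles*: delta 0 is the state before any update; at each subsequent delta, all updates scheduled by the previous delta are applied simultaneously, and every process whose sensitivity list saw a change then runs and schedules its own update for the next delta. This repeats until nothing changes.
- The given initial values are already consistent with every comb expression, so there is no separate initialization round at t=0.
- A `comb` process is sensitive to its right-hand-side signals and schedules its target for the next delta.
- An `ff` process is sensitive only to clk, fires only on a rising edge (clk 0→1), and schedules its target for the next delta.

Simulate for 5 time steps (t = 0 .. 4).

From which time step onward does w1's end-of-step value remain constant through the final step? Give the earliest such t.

t=0 Δ0: w0=0 w2=1 clk=0 w1=1
  Δ1: clk:0→1
  Δ2: w0:0→1
  (2Δ to stable)
t=1 Δ0: w0=1 w2=1 clk=1 w1=1
  Δ1: clk:1→0
  (1Δ to stable)
t=2 Δ0: w0=1 w2=1 clk=0 w1=1
  Δ1: clk:0→1
  Δ2: w0:1→0, w1:1→0
  Δ3: w2:1→0
  (3Δ to stable)
t=3 Δ0: w0=0 w2=0 clk=1 w1=0
  Δ1: clk:1→0
  (1Δ to stable)
t=4 Δ0: w0=0 w2=0 clk=0 w1=0
  Δ1: clk:0→1
  (1Δ to stable)

2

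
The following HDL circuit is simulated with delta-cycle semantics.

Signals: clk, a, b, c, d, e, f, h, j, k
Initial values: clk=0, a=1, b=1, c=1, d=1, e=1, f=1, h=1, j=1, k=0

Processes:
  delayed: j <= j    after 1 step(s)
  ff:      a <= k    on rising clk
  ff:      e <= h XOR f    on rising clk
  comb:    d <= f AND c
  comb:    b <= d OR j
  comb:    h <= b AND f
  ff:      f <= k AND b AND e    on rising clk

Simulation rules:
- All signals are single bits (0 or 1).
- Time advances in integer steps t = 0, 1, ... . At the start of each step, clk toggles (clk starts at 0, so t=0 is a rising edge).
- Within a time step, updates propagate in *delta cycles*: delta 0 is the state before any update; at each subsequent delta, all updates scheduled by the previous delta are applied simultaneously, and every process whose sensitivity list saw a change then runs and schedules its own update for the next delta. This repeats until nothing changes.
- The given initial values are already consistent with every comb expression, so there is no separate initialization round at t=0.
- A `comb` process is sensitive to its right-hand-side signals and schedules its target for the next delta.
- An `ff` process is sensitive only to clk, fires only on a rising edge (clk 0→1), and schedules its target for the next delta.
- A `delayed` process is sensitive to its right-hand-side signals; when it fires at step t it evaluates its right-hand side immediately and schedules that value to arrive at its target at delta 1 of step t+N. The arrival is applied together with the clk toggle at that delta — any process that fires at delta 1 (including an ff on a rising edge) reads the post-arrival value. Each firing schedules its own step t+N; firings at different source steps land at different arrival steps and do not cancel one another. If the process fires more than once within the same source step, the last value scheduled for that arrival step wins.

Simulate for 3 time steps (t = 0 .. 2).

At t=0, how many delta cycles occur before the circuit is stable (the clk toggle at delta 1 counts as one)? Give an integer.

3

t0.Δ0 e=1 d=1 b=1 j=1 k=0 clk=0 h=1 f=1 c=1 a=1
t0.Δ1 e=1 d=1 b=1 j=1 k=0 clk=1 h=1 f=1 c=1 a=1
t0.Δ2 e=0 d=1 b=1 j=1 k=0 clk=1 h=1 f=0 c=1 a=0
t0.Δ3 e=0 d=0 b=1 j=1 k=0 clk=1 h=0 f=0 c=1 a=0
t1.Δ0 e=0 d=0 b=1 j=1 k=0 clk=1 h=0 f=0 c=1 a=0
t1.Δ1 e=0 d=0 b=1 j=1 k=0 clk=0 h=0 f=0 c=1 a=0
t2.Δ0 e=0 d=0 b=1 j=1 k=0 clk=0 h=0 f=0 c=1 a=0
t2.Δ1 e=0 d=0 b=1 j=1 k=0 clk=1 h=0 f=0 c=1 a=0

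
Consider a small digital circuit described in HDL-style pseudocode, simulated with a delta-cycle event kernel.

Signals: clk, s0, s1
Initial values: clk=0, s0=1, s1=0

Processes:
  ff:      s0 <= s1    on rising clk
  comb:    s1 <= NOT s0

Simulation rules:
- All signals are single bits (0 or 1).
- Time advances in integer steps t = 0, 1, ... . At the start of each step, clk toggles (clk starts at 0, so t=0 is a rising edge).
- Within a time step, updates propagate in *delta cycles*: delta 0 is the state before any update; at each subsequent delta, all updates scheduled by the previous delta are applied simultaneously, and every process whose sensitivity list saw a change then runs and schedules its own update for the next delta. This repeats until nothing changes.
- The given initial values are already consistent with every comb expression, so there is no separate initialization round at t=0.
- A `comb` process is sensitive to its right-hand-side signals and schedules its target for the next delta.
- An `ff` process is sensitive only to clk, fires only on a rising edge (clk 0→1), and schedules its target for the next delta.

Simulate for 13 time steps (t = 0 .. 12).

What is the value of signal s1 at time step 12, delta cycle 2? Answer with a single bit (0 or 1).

[bits: s1,s0,clk]
t=0: Δ0=010 Δ1=011 Δ2=001 Δ3=101 | 3Δ
t=1: Δ0=101 Δ1=100 | 1Δ
t=2: Δ0=100 Δ1=101 Δ2=111 Δ3=011 | 3Δ
t=3: Δ0=011 Δ1=010 | 1Δ
t=4: Δ0=010 Δ1=011 Δ2=001 Δ3=101 | 3Δ
t=5: Δ0=101 Δ1=100 | 1Δ
t=6: Δ0=100 Δ1=101 Δ2=111 Δ3=011 | 3Δ
t=7: Δ0=011 Δ1=010 | 1Δ
t=8: Δ0=010 Δ1=011 Δ2=001 Δ3=101 | 3Δ
t=9: Δ0=101 Δ1=100 | 1Δ
t=10: Δ0=100 Δ1=101 Δ2=111 Δ3=011 | 3Δ
t=11: Δ0=011 Δ1=010 | 1Δ
t=12: Δ0=010 Δ1=011 Δ2=001 Δ3=101 | 3Δ

0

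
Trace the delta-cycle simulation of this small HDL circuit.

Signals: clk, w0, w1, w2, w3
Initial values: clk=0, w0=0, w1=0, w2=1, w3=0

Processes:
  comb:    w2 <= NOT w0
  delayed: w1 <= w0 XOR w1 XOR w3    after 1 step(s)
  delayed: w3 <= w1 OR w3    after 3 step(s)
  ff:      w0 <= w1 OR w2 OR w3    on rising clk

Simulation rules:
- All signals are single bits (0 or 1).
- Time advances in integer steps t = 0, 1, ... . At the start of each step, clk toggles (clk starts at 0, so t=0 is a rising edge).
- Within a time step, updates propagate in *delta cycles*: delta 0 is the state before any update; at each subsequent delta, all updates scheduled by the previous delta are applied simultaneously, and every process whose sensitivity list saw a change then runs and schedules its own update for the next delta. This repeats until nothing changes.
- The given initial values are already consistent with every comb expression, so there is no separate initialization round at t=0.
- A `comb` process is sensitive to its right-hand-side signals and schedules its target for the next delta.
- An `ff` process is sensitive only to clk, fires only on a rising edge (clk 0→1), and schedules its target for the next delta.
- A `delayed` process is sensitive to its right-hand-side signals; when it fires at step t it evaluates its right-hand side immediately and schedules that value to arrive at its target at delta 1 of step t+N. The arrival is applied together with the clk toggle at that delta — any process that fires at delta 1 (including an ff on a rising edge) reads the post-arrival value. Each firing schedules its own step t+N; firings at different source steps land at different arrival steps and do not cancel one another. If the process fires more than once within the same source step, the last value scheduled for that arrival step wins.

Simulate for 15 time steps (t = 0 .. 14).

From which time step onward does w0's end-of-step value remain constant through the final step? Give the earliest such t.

10

t0.Δ0 w1=0 w2=1 w3=0 w0=0 clk=0
t0.Δ1 w1=0 w2=1 w3=0 w0=0 clk=1
t0.Δ2 w1=0 w2=1 w3=0 w0=1 clk=1
t0.Δ3 w1=0 w2=0 w3=0 w0=1 clk=1
t1.Δ0 w1=0 w2=0 w3=0 w0=1 clk=1
t1.Δ1 w1=1 w2=0 w3=0 w0=1 clk=0
t2.Δ0 w1=1 w2=0 w3=0 w0=1 clk=0
t2.Δ1 w1=0 w2=0 w3=0 w0=1 clk=1
t2.Δ2 w1=0 w2=0 w3=0 w0=0 clk=1
t2.Δ3 w1=0 w2=1 w3=0 w0=0 clk=1
t3.Δ0 w1=0 w2=1 w3=0 w0=0 clk=1
t3.Δ1 w1=0 w2=1 w3=0 w0=0 clk=0
t4.Δ0 w1=0 w2=1 w3=0 w0=0 clk=0
t4.Δ1 w1=0 w2=1 w3=1 w0=0 clk=1
t4.Δ2 w1=0 w2=1 w3=1 w0=1 clk=1
t4.Δ3 w1=0 w2=0 w3=1 w0=1 clk=1
t5.Δ0 w1=0 w2=0 w3=1 w0=1 clk=1
t5.Δ1 w1=0 w2=0 w3=0 w0=1 clk=0
t6.Δ0 w1=0 w2=0 w3=0 w0=1 clk=0
t6.Δ1 w1=1 w2=0 w3=0 w0=1 clk=1
t7.Δ0 w1=1 w2=0 w3=0 w0=1 clk=1
t7.Δ1 w1=0 w2=0 w3=1 w0=1 clk=0
t8.Δ0 w1=0 w2=0 w3=1 w0=1 clk=0
t8.Δ1 w1=0 w2=0 w3=0 w0=1 clk=1
t8.Δ2 w1=0 w2=0 w3=0 w0=0 clk=1
t8.Δ3 w1=0 w2=1 w3=0 w0=0 clk=1
t9.Δ0 w1=0 w2=1 w3=0 w0=0 clk=1
t9.Δ1 w1=0 w2=1 w3=1 w0=0 clk=0
t10.Δ0 w1=0 w2=1 w3=1 w0=0 clk=0
t10.Δ1 w1=1 w2=1 w3=1 w0=0 clk=1
t10.Δ2 w1=1 w2=1 w3=1 w0=1 clk=1
t10.Δ3 w1=1 w2=0 w3=1 w0=1 clk=1
t11.Δ0 w1=1 w2=0 w3=1 w0=1 clk=1
t11.Δ1 w1=1 w2=0 w3=0 w0=1 clk=0
t12.Δ0 w1=1 w2=0 w3=0 w0=1 clk=0
t12.Δ1 w1=0 w2=0 w3=1 w0=1 clk=1
t13.Δ0 w1=0 w2=0 w3=1 w0=1 clk=1
t13.Δ1 w1=0 w2=0 w3=1 w0=1 clk=0
t14.Δ0 w1=0 w2=0 w3=1 w0=1 clk=0
t14.Δ1 w1=0 w2=0 w3=1 w0=1 clk=1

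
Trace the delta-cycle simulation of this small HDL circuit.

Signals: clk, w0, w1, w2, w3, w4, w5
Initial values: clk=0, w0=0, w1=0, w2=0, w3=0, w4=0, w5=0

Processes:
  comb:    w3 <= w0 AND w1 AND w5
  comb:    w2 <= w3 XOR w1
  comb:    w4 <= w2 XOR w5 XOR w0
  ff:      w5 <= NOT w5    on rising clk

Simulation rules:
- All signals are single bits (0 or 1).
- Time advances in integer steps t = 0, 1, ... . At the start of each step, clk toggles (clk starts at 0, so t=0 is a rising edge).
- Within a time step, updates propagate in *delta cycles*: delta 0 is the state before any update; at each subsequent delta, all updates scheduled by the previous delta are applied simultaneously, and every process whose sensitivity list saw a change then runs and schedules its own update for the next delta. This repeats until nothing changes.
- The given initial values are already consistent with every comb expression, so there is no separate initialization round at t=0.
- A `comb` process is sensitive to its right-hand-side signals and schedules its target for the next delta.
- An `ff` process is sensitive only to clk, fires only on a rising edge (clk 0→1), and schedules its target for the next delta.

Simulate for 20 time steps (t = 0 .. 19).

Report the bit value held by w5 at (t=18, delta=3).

0

t=0 Δ0: w1=0 w4=0 w5=0 clk=0 w3=0 w2=0 w0=0
  Δ1: clk:0→1
  Δ2: w5:0→1
  Δ3: w4:0→1
  (3Δ to stable)
t=1 Δ0: w1=0 w4=1 w5=1 clk=1 w3=0 w2=0 w0=0
  Δ1: clk:1→0
  (1Δ to stable)
t=2 Δ0: w1=0 w4=1 w5=1 clk=0 w3=0 w2=0 w0=0
  Δ1: clk:0→1
  Δ2: w5:1→0
  Δ3: w4:1→0
  (3Δ to stable)
t=3 Δ0: w1=0 w4=0 w5=0 clk=1 w3=0 w2=0 w0=0
  Δ1: clk:1→0
  (1Δ to stable)
t=4 Δ0: w1=0 w4=0 w5=0 clk=0 w3=0 w2=0 w0=0
  Δ1: clk:0→1
  Δ2: w5:0→1
  Δ3: w4:0→1
  (3Δ to stable)
t=5 Δ0: w1=0 w4=1 w5=1 clk=1 w3=0 w2=0 w0=0
  Δ1: clk:1→0
  (1Δ to stable)
t=6 Δ0: w1=0 w4=1 w5=1 clk=0 w3=0 w2=0 w0=0
  Δ1: clk:0→1
  Δ2: w5:1→0
  Δ3: w4:1→0
  (3Δ to stable)
t=7 Δ0: w1=0 w4=0 w5=0 clk=1 w3=0 w2=0 w0=0
  Δ1: clk:1→0
  (1Δ to stable)
t=8 Δ0: w1=0 w4=0 w5=0 clk=0 w3=0 w2=0 w0=0
  Δ1: clk:0→1
  Δ2: w5:0→1
  Δ3: w4:0→1
  (3Δ to stable)
t=9 Δ0: w1=0 w4=1 w5=1 clk=1 w3=0 w2=0 w0=0
  Δ1: clk:1→0
  (1Δ to stable)
t=10 Δ0: w1=0 w4=1 w5=1 clk=0 w3=0 w2=0 w0=0
  Δ1: clk:0→1
  Δ2: w5:1→0
  Δ3: w4:1→0
  (3Δ to stable)
t=11 Δ0: w1=0 w4=0 w5=0 clk=1 w3=0 w2=0 w0=0
  Δ1: clk:1→0
  (1Δ to stable)
t=12 Δ0: w1=0 w4=0 w5=0 clk=0 w3=0 w2=0 w0=0
  Δ1: clk:0→1
  Δ2: w5:0→1
  Δ3: w4:0→1
  (3Δ to stable)
t=13 Δ0: w1=0 w4=1 w5=1 clk=1 w3=0 w2=0 w0=0
  Δ1: clk:1→0
  (1Δ to stable)
t=14 Δ0: w1=0 w4=1 w5=1 clk=0 w3=0 w2=0 w0=0
  Δ1: clk:0→1
  Δ2: w5:1→0
  Δ3: w4:1→0
  (3Δ to stable)
t=15 Δ0: w1=0 w4=0 w5=0 clk=1 w3=0 w2=0 w0=0
  Δ1: clk:1→0
  (1Δ to stable)
t=16 Δ0: w1=0 w4=0 w5=0 clk=0 w3=0 w2=0 w0=0
  Δ1: clk:0→1
  Δ2: w5:0→1
  Δ3: w4:0→1
  (3Δ to stable)
t=17 Δ0: w1=0 w4=1 w5=1 clk=1 w3=0 w2=0 w0=0
  Δ1: clk:1→0
  (1Δ to stable)
t=18 Δ0: w1=0 w4=1 w5=1 clk=0 w3=0 w2=0 w0=0
  Δ1: clk:0→1
  Δ2: w5:1→0
  Δ3: w4:1→0
  (3Δ to stable)
t=19 Δ0: w1=0 w4=0 w5=0 clk=1 w3=0 w2=0 w0=0
  Δ1: clk:1→0
  (1Δ to stable)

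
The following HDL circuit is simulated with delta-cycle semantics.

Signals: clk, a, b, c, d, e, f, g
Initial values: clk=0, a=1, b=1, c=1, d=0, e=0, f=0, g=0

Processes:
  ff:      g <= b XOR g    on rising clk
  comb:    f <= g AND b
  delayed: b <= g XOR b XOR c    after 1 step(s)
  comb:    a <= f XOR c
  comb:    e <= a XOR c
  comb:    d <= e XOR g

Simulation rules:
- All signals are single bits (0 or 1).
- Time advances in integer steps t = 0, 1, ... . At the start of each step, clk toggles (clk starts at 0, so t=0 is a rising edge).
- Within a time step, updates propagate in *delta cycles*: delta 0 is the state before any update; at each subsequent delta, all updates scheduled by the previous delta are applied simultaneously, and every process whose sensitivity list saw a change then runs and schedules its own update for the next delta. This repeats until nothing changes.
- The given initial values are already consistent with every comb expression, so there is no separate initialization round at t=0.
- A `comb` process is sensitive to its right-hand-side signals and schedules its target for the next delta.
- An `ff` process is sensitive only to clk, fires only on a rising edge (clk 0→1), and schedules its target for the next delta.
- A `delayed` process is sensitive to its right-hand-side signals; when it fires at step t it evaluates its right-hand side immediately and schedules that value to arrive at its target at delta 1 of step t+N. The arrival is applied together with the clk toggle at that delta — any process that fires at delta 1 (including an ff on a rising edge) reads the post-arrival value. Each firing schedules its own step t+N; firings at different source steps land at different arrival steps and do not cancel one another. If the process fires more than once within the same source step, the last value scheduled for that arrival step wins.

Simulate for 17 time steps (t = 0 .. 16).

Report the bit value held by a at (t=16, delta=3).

t0.Δ0 g=0 e=0 b=1 c=1 f=0 clk=0 a=1 d=0
t0.Δ1 g=0 e=0 b=1 c=1 f=0 clk=1 a=1 d=0
t0.Δ2 g=1 e=0 b=1 c=1 f=0 clk=1 a=1 d=0
t0.Δ3 g=1 e=0 b=1 c=1 f=1 clk=1 a=1 d=1
t0.Δ4 g=1 e=0 b=1 c=1 f=1 clk=1 a=0 d=1
t0.Δ5 g=1 e=1 b=1 c=1 f=1 clk=1 a=0 d=1
t0.Δ6 g=1 e=1 b=1 c=1 f=1 clk=1 a=0 d=0
t1.Δ0 g=1 e=1 b=1 c=1 f=1 clk=1 a=0 d=0
t1.Δ1 g=1 e=1 b=1 c=1 f=1 clk=0 a=0 d=0
t2.Δ0 g=1 e=1 b=1 c=1 f=1 clk=0 a=0 d=0
t2.Δ1 g=1 e=1 b=1 c=1 f=1 clk=1 a=0 d=0
t2.Δ2 g=0 e=1 b=1 c=1 f=1 clk=1 a=0 d=0
t2.Δ3 g=0 e=1 b=1 c=1 f=0 clk=1 a=0 d=1
t2.Δ4 g=0 e=1 b=1 c=1 f=0 clk=1 a=1 d=1
t2.Δ5 g=0 e=0 b=1 c=1 f=0 clk=1 a=1 d=1
t2.Δ6 g=0 e=0 b=1 c=1 f=0 clk=1 a=1 d=0
t3.Δ0 g=0 e=0 b=1 c=1 f=0 clk=1 a=1 d=0
t3.Δ1 g=0 e=0 b=0 c=1 f=0 clk=0 a=1 d=0
t4.Δ0 g=0 e=0 b=0 c=1 f=0 clk=0 a=1 d=0
t4.Δ1 g=0 e=0 b=1 c=1 f=0 clk=1 a=1 d=0
t4.Δ2 g=1 e=0 b=1 c=1 f=0 clk=1 a=1 d=0
t4.Δ3 g=1 e=0 b=1 c=1 f=1 clk=1 a=1 d=1
t4.Δ4 g=1 e=0 b=1 c=1 f=1 clk=1 a=0 d=1
t4.Δ5 g=1 e=1 b=1 c=1 f=1 clk=1 a=0 d=1
t4.Δ6 g=1 e=1 b=1 c=1 f=1 clk=1 a=0 d=0
t5.Δ0 g=1 e=1 b=1 c=1 f=1 clk=1 a=0 d=0
t5.Δ1 g=1 e=1 b=1 c=1 f=1 clk=0 a=0 d=0
t6.Δ0 g=1 e=1 b=1 c=1 f=1 clk=0 a=0 d=0
t6.Δ1 g=1 e=1 b=1 c=1 f=1 clk=1 a=0 d=0
t6.Δ2 g=0 e=1 b=1 c=1 f=1 clk=1 a=0 d=0
t6.Δ3 g=0 e=1 b=1 c=1 f=0 clk=1 a=0 d=1
t6.Δ4 g=0 e=1 b=1 c=1 f=0 clk=1 a=1 d=1
t6.Δ5 g=0 e=0 b=1 c=1 f=0 clk=1 a=1 d=1
t6.Δ6 g=0 e=0 b=1 c=1 f=0 clk=1 a=1 d=0
t7.Δ0 g=0 e=0 b=1 c=1 f=0 clk=1 a=1 d=0
t7.Δ1 g=0 e=0 b=0 c=1 f=0 clk=0 a=1 d=0
t8.Δ0 g=0 e=0 b=0 c=1 f=0 clk=0 a=1 d=0
t8.Δ1 g=0 e=0 b=1 c=1 f=0 clk=1 a=1 d=0
t8.Δ2 g=1 e=0 b=1 c=1 f=0 clk=1 a=1 d=0
t8.Δ3 g=1 e=0 b=1 c=1 f=1 clk=1 a=1 d=1
t8.Δ4 g=1 e=0 b=1 c=1 f=1 clk=1 a=0 d=1
t8.Δ5 g=1 e=1 b=1 c=1 f=1 clk=1 a=0 d=1
t8.Δ6 g=1 e=1 b=1 c=1 f=1 clk=1 a=0 d=0
t9.Δ0 g=1 e=1 b=1 c=1 f=1 clk=1 a=0 d=0
t9.Δ1 g=1 e=1 b=1 c=1 f=1 clk=0 a=0 d=0
t10.Δ0 g=1 e=1 b=1 c=1 f=1 clk=0 a=0 d=0
t10.Δ1 g=1 e=1 b=1 c=1 f=1 clk=1 a=0 d=0
t10.Δ2 g=0 e=1 b=1 c=1 f=1 clk=1 a=0 d=0
t10.Δ3 g=0 e=1 b=1 c=1 f=0 clk=1 a=0 d=1
t10.Δ4 g=0 e=1 b=1 c=1 f=0 clk=1 a=1 d=1
t10.Δ5 g=0 e=0 b=1 c=1 f=0 clk=1 a=1 d=1
t10.Δ6 g=0 e=0 b=1 c=1 f=0 clk=1 a=1 d=0
t11.Δ0 g=0 e=0 b=1 c=1 f=0 clk=1 a=1 d=0
t11.Δ1 g=0 e=0 b=0 c=1 f=0 clk=0 a=1 d=0
t12.Δ0 g=0 e=0 b=0 c=1 f=0 clk=0 a=1 d=0
t12.Δ1 g=0 e=0 b=1 c=1 f=0 clk=1 a=1 d=0
t12.Δ2 g=1 e=0 b=1 c=1 f=0 clk=1 a=1 d=0
t12.Δ3 g=1 e=0 b=1 c=1 f=1 clk=1 a=1 d=1
t12.Δ4 g=1 e=0 b=1 c=1 f=1 clk=1 a=0 d=1
t12.Δ5 g=1 e=1 b=1 c=1 f=1 clk=1 a=0 d=1
t12.Δ6 g=1 e=1 b=1 c=1 f=1 clk=1 a=0 d=0
t13.Δ0 g=1 e=1 b=1 c=1 f=1 clk=1 a=0 d=0
t13.Δ1 g=1 e=1 b=1 c=1 f=1 clk=0 a=0 d=0
t14.Δ0 g=1 e=1 b=1 c=1 f=1 clk=0 a=0 d=0
t14.Δ1 g=1 e=1 b=1 c=1 f=1 clk=1 a=0 d=0
t14.Δ2 g=0 e=1 b=1 c=1 f=1 clk=1 a=0 d=0
t14.Δ3 g=0 e=1 b=1 c=1 f=0 clk=1 a=0 d=1
t14.Δ4 g=0 e=1 b=1 c=1 f=0 clk=1 a=1 d=1
t14.Δ5 g=0 e=0 b=1 c=1 f=0 clk=1 a=1 d=1
t14.Δ6 g=0 e=0 b=1 c=1 f=0 clk=1 a=1 d=0
t15.Δ0 g=0 e=0 b=1 c=1 f=0 clk=1 a=1 d=0
t15.Δ1 g=0 e=0 b=0 c=1 f=0 clk=0 a=1 d=0
t16.Δ0 g=0 e=0 b=0 c=1 f=0 clk=0 a=1 d=0
t16.Δ1 g=0 e=0 b=1 c=1 f=0 clk=1 a=1 d=0
t16.Δ2 g=1 e=0 b=1 c=1 f=0 clk=1 a=1 d=0
t16.Δ3 g=1 e=0 b=1 c=1 f=1 clk=1 a=1 d=1
t16.Δ4 g=1 e=0 b=1 c=1 f=1 clk=1 a=0 d=1
t16.Δ5 g=1 e=1 b=1 c=1 f=1 clk=1 a=0 d=1
t16.Δ6 g=1 e=1 b=1 c=1 f=1 clk=1 a=0 d=0

1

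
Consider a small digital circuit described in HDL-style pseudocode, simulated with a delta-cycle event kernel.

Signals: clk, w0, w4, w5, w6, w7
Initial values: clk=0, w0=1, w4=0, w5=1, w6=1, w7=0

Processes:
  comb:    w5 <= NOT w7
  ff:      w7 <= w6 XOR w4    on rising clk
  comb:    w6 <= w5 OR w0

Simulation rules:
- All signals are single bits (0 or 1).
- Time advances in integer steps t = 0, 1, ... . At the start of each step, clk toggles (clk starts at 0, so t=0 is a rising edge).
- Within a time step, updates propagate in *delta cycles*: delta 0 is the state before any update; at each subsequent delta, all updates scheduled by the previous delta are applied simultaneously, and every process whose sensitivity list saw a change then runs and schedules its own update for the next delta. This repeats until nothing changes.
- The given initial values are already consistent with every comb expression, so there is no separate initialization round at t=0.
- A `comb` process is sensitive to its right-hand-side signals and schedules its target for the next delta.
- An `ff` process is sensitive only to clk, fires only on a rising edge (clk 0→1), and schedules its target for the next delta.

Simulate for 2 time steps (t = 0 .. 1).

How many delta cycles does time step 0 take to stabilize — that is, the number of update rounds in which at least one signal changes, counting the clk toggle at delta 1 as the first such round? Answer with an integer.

t0.Δ0 clk=0 w4=0 w0=1 w6=1 w7=0 w5=1
t0.Δ1 clk=1 w4=0 w0=1 w6=1 w7=0 w5=1
t0.Δ2 clk=1 w4=0 w0=1 w6=1 w7=1 w5=1
t0.Δ3 clk=1 w4=0 w0=1 w6=1 w7=1 w5=0
t1.Δ0 clk=1 w4=0 w0=1 w6=1 w7=1 w5=0
t1.Δ1 clk=0 w4=0 w0=1 w6=1 w7=1 w5=0

3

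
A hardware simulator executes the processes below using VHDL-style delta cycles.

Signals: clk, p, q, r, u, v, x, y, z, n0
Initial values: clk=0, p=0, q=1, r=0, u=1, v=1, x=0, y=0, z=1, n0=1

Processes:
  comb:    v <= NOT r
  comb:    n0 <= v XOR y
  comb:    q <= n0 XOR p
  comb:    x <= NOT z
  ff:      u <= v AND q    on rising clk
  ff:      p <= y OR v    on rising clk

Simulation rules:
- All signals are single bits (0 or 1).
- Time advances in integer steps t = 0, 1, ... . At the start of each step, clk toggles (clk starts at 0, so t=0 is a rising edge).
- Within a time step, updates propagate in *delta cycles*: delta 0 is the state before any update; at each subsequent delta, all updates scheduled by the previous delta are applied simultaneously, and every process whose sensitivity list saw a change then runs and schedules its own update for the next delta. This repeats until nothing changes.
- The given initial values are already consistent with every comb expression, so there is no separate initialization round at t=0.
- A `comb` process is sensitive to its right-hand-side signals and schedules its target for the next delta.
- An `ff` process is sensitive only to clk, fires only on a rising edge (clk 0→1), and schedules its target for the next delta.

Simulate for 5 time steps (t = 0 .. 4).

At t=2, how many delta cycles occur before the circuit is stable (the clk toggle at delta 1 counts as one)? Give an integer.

2

t=0 Δ0: x=0 u=1 n0=1 v=1 q=1 p=0 z=1 r=0 y=0 clk=0
  Δ1: clk:0→1
  Δ2: p:0→1
  Δ3: q:1→0
  (3Δ to stable)
t=1 Δ0: x=0 u=1 n0=1 v=1 q=0 p=1 z=1 r=0 y=0 clk=1
  Δ1: clk:1→0
  (1Δ to stable)
t=2 Δ0: x=0 u=1 n0=1 v=1 q=0 p=1 z=1 r=0 y=0 clk=0
  Δ1: clk:0→1
  Δ2: u:1→0
  (2Δ to stable)
t=3 Δ0: x=0 u=0 n0=1 v=1 q=0 p=1 z=1 r=0 y=0 clk=1
  Δ1: clk:1→0
  (1Δ to stable)
t=4 Δ0: x=0 u=0 n0=1 v=1 q=0 p=1 z=1 r=0 y=0 clk=0
  Δ1: clk:0→1
  (1Δ to stable)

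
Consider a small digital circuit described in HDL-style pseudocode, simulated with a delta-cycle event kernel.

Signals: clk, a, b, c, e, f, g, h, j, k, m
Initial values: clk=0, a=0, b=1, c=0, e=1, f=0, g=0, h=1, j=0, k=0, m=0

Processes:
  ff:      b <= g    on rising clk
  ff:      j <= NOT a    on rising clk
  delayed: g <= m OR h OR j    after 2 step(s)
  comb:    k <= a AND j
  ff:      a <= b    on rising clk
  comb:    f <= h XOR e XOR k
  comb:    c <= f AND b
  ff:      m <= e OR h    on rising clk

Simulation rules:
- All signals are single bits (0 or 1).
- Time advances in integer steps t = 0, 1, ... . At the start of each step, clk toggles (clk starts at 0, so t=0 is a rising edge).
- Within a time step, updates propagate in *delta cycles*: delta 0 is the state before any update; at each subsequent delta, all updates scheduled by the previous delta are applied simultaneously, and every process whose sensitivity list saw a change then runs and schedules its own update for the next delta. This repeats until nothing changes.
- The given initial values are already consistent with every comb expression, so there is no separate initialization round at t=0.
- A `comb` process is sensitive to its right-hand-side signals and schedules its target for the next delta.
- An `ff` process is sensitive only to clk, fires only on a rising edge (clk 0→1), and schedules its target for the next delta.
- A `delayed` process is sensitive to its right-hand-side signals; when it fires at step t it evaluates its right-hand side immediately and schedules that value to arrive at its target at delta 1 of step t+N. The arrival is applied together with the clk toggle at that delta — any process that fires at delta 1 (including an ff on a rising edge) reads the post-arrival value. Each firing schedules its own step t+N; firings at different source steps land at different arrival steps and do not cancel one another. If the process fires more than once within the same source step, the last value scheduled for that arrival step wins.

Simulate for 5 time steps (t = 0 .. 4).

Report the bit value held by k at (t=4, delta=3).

[bits: j,b,e,f,h,k,m,g,clk,a,c]
t=0: Δ0=01101000000 Δ1=01101000100 Δ2=10101010110 Δ3=10101110110 Δ4=10111110110 | 4Δ
t=1: Δ0=10111110110 Δ1=10111110010 | 1Δ
t=2: Δ0=10111110010 Δ1=10111111110 Δ2=01111111100 Δ3=01111011101 Δ4=01101011101 Δ5=01101011100 | 5Δ
t=3: Δ0=01101011100 Δ1=01101011000 | 1Δ
t=4: Δ0=01101011000 Δ1=01101011100 Δ2=11101011110 Δ3=11101111110 Δ4=11111111110 Δ5=11111111111 | 5Δ

1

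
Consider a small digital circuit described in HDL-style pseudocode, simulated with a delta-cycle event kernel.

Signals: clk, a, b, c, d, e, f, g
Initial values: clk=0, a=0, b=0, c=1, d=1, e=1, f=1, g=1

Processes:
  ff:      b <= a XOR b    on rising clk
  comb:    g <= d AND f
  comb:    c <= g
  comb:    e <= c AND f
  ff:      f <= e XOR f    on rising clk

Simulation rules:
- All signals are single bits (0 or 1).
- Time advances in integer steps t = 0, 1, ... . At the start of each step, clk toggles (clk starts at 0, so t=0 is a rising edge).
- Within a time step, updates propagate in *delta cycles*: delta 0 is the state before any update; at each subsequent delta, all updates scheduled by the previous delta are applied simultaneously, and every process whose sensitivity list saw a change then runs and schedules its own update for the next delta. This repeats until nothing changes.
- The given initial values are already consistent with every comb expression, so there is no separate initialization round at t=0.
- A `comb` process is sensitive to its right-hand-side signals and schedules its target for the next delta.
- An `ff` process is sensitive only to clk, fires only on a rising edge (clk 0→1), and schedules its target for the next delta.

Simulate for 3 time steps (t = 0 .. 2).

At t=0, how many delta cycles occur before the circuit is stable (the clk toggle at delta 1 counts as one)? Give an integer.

t0.Δ0 d=1 f=1 a=0 g=1 b=0 clk=0 e=1 c=1
t0.Δ1 d=1 f=1 a=0 g=1 b=0 clk=1 e=1 c=1
t0.Δ2 d=1 f=0 a=0 g=1 b=0 clk=1 e=1 c=1
t0.Δ3 d=1 f=0 a=0 g=0 b=0 clk=1 e=0 c=1
t0.Δ4 d=1 f=0 a=0 g=0 b=0 clk=1 e=0 c=0
t1.Δ0 d=1 f=0 a=0 g=0 b=0 clk=1 e=0 c=0
t1.Δ1 d=1 f=0 a=0 g=0 b=0 clk=0 e=0 c=0
t2.Δ0 d=1 f=0 a=0 g=0 b=0 clk=0 e=0 c=0
t2.Δ1 d=1 f=0 a=0 g=0 b=0 clk=1 e=0 c=0

4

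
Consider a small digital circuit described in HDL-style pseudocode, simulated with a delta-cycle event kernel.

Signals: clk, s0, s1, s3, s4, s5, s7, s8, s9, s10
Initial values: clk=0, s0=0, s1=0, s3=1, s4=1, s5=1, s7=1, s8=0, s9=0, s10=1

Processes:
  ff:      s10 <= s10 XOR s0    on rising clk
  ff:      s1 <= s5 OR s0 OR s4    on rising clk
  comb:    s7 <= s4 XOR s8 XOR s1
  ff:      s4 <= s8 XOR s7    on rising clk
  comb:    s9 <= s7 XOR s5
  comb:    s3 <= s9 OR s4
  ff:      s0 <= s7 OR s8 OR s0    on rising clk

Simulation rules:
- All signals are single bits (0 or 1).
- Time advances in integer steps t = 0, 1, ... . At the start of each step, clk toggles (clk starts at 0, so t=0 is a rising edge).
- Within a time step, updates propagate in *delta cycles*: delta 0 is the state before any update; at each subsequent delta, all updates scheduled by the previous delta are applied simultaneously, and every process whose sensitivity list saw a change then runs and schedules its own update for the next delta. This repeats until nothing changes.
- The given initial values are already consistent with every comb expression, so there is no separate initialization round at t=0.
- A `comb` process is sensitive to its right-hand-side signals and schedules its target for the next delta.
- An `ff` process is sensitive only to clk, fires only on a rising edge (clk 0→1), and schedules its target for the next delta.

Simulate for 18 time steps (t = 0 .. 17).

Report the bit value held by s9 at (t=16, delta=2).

t=0 Δ0: s5=1 s4=1 s10=1 s8=0 s7=1 s0=0 s9=0 clk=0 s1=0 s3=1
  Δ1: clk:0→1
  Δ2: s0:0→1, s1:0→1
  Δ3: s7:1→0
  Δ4: s9:0→1
  (4Δ to stable)
t=1 Δ0: s5=1 s4=1 s10=1 s8=0 s7=0 s0=1 s9=1 clk=1 s1=1 s3=1
  Δ1: clk:1→0
  (1Δ to stable)
t=2 Δ0: s5=1 s4=1 s10=1 s8=0 s7=0 s0=1 s9=1 clk=0 s1=1 s3=1
  Δ1: clk:0→1
  Δ2: s4:1→0, s10:1→0
  Δ3: s7:0→1
  Δ4: s9:1→0
  Δ5: s3:1→0
  (5Δ to stable)
t=3 Δ0: s5=1 s4=0 s10=0 s8=0 s7=1 s0=1 s9=0 clk=1 s1=1 s3=0
  Δ1: clk:1→0
  (1Δ to stable)
t=4 Δ0: s5=1 s4=0 s10=0 s8=0 s7=1 s0=1 s9=0 clk=0 s1=1 s3=0
  Δ1: clk:0→1
  Δ2: s4:0→1, s10:0→1
  Δ3: s7:1→0, s3:0→1
  Δ4: s9:0→1
  (4Δ to stable)
t=5 Δ0: s5=1 s4=1 s10=1 s8=0 s7=0 s0=1 s9=1 clk=1 s1=1 s3=1
  Δ1: clk:1→0
  (1Δ to stable)
t=6 Δ0: s5=1 s4=1 s10=1 s8=0 s7=0 s0=1 s9=1 clk=0 s1=1 s3=1
  Δ1: clk:0→1
  Δ2: s4:1→0, s10:1→0
  Δ3: s7:0→1
  Δ4: s9:1→0
  Δ5: s3:1→0
  (5Δ to stable)
t=7 Δ0: s5=1 s4=0 s10=0 s8=0 s7=1 s0=1 s9=0 clk=1 s1=1 s3=0
  Δ1: clk:1→0
  (1Δ to stable)
t=8 Δ0: s5=1 s4=0 s10=0 s8=0 s7=1 s0=1 s9=0 clk=0 s1=1 s3=0
  Δ1: clk:0→1
  Δ2: s4:0→1, s10:0→1
  Δ3: s7:1→0, s3:0→1
  Δ4: s9:0→1
  (4Δ to stable)
t=9 Δ0: s5=1 s4=1 s10=1 s8=0 s7=0 s0=1 s9=1 clk=1 s1=1 s3=1
  Δ1: clk:1→0
  (1Δ to stable)
t=10 Δ0: s5=1 s4=1 s10=1 s8=0 s7=0 s0=1 s9=1 clk=0 s1=1 s3=1
  Δ1: clk:0→1
  Δ2: s4:1→0, s10:1→0
  Δ3: s7:0→1
  Δ4: s9:1→0
  Δ5: s3:1→0
  (5Δ to stable)
t=11 Δ0: s5=1 s4=0 s10=0 s8=0 s7=1 s0=1 s9=0 clk=1 s1=1 s3=0
  Δ1: clk:1→0
  (1Δ to stable)
t=12 Δ0: s5=1 s4=0 s10=0 s8=0 s7=1 s0=1 s9=0 clk=0 s1=1 s3=0
  Δ1: clk:0→1
  Δ2: s4:0→1, s10:0→1
  Δ3: s7:1→0, s3:0→1
  Δ4: s9:0→1
  (4Δ to stable)
t=13 Δ0: s5=1 s4=1 s10=1 s8=0 s7=0 s0=1 s9=1 clk=1 s1=1 s3=1
  Δ1: clk:1→0
  (1Δ to stable)
t=14 Δ0: s5=1 s4=1 s10=1 s8=0 s7=0 s0=1 s9=1 clk=0 s1=1 s3=1
  Δ1: clk:0→1
  Δ2: s4:1→0, s10:1→0
  Δ3: s7:0→1
  Δ4: s9:1→0
  Δ5: s3:1→0
  (5Δ to stable)
t=15 Δ0: s5=1 s4=0 s10=0 s8=0 s7=1 s0=1 s9=0 clk=1 s1=1 s3=0
  Δ1: clk:1→0
  (1Δ to stable)
t=16 Δ0: s5=1 s4=0 s10=0 s8=0 s7=1 s0=1 s9=0 clk=0 s1=1 s3=0
  Δ1: clk:0→1
  Δ2: s4:0→1, s10:0→1
  Δ3: s7:1→0, s3:0→1
  Δ4: s9:0→1
  (4Δ to stable)
t=17 Δ0: s5=1 s4=1 s10=1 s8=0 s7=0 s0=1 s9=1 clk=1 s1=1 s3=1
  Δ1: clk:1→0
  (1Δ to stable)

0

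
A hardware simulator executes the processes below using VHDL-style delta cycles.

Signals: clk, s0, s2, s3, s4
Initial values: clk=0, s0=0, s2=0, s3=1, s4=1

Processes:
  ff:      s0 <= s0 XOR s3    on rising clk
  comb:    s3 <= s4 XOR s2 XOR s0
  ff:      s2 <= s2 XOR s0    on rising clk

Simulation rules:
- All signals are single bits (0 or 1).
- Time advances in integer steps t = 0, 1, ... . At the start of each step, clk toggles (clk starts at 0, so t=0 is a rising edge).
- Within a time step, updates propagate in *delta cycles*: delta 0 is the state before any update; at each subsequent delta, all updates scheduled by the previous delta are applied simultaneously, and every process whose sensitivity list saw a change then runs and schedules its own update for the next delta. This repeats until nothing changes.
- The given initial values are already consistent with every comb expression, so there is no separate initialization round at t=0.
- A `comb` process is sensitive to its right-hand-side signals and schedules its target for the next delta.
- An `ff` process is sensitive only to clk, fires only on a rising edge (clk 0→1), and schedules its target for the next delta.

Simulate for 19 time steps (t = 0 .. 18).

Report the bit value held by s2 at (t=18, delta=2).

0

t=0 Δ0: s2=0 s0=0 s4=1 s3=1 clk=0
  Δ1: clk:0→1
  Δ2: s0:0→1
  Δ3: s3:1→0
  (3Δ to stable)
t=1 Δ0: s2=0 s0=1 s4=1 s3=0 clk=1
  Δ1: clk:1→0
  (1Δ to stable)
t=2 Δ0: s2=0 s0=1 s4=1 s3=0 clk=0
  Δ1: clk:0→1
  Δ2: s2:0→1
  Δ3: s3:0→1
  (3Δ to stable)
t=3 Δ0: s2=1 s0=1 s4=1 s3=1 clk=1
  Δ1: clk:1→0
  (1Δ to stable)
t=4 Δ0: s2=1 s0=1 s4=1 s3=1 clk=0
  Δ1: clk:0→1
  Δ2: s2:1→0, s0:1→0
  (2Δ to stable)
t=5 Δ0: s2=0 s0=0 s4=1 s3=1 clk=1
  Δ1: clk:1→0
  (1Δ to stable)
t=6 Δ0: s2=0 s0=0 s4=1 s3=1 clk=0
  Δ1: clk:0→1
  Δ2: s0:0→1
  Δ3: s3:1→0
  (3Δ to stable)
t=7 Δ0: s2=0 s0=1 s4=1 s3=0 clk=1
  Δ1: clk:1→0
  (1Δ to stable)
t=8 Δ0: s2=0 s0=1 s4=1 s3=0 clk=0
  Δ1: clk:0→1
  Δ2: s2:0→1
  Δ3: s3:0→1
  (3Δ to stable)
t=9 Δ0: s2=1 s0=1 s4=1 s3=1 clk=1
  Δ1: clk:1→0
  (1Δ to stable)
t=10 Δ0: s2=1 s0=1 s4=1 s3=1 clk=0
  Δ1: clk:0→1
  Δ2: s2:1→0, s0:1→0
  (2Δ to stable)
t=11 Δ0: s2=0 s0=0 s4=1 s3=1 clk=1
  Δ1: clk:1→0
  (1Δ to stable)
t=12 Δ0: s2=0 s0=0 s4=1 s3=1 clk=0
  Δ1: clk:0→1
  Δ2: s0:0→1
  Δ3: s3:1→0
  (3Δ to stable)
t=13 Δ0: s2=0 s0=1 s4=1 s3=0 clk=1
  Δ1: clk:1→0
  (1Δ to stable)
t=14 Δ0: s2=0 s0=1 s4=1 s3=0 clk=0
  Δ1: clk:0→1
  Δ2: s2:0→1
  Δ3: s3:0→1
  (3Δ to stable)
t=15 Δ0: s2=1 s0=1 s4=1 s3=1 clk=1
  Δ1: clk:1→0
  (1Δ to stable)
t=16 Δ0: s2=1 s0=1 s4=1 s3=1 clk=0
  Δ1: clk:0→1
  Δ2: s2:1→0, s0:1→0
  (2Δ to stable)
t=17 Δ0: s2=0 s0=0 s4=1 s3=1 clk=1
  Δ1: clk:1→0
  (1Δ to stable)
t=18 Δ0: s2=0 s0=0 s4=1 s3=1 clk=0
  Δ1: clk:0→1
  Δ2: s0:0→1
  Δ3: s3:1→0
  (3Δ to stable)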